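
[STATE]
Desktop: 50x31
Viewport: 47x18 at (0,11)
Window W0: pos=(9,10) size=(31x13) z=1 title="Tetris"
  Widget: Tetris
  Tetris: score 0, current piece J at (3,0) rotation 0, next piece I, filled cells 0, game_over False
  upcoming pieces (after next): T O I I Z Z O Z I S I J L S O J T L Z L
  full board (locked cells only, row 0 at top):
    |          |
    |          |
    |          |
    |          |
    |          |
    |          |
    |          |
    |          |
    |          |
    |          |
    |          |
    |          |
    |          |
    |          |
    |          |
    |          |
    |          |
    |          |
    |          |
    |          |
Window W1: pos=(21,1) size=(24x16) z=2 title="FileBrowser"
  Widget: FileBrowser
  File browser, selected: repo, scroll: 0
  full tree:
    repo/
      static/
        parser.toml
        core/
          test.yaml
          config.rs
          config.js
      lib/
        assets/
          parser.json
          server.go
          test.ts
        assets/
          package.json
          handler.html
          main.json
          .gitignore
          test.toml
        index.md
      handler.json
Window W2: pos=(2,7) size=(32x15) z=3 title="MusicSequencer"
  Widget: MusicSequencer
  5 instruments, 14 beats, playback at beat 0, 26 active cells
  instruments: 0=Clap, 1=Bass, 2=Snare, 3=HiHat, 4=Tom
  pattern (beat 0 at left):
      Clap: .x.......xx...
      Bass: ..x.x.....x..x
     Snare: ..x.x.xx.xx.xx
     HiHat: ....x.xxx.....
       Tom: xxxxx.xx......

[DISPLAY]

  ┃  Clap·█·······██···          ┃          ┃  
  ┃  Bass··█·█·····█··█          ┃          ┃  
  ┃ Snare··█·█·██·██·██          ┃          ┃  
  ┃ HiHat····█·███·····          ┃          ┃  
  ┃   Tom█████·██······          ┃          ┃  
  ┃                              ┃━━━━━━━━━━┛  
  ┃                              ┃     ┃       
  ┃                              ┃     ┃       
  ┃                              ┃     ┃       
  ┃                              ┃     ┃       
  ┗━━━━━━━━━━━━━━━━━━━━━━━━━━━━━━┛     ┃       
         ┗━━━━━━━━━━━━━━━━━━━━━━━━━━━━━┛       
                                               
                                               
                                               
                                               
                                               
                                               


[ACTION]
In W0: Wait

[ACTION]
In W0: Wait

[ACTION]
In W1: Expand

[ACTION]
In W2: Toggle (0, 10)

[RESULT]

  ┃  Clap·█·······█····          ┃          ┃  
  ┃  Bass··█·█·····█··█          ┃          ┃  
  ┃ Snare··█·█·██·██·██          ┃          ┃  
  ┃ HiHat····█·███·····          ┃          ┃  
  ┃   Tom█████·██······          ┃          ┃  
  ┃                              ┃━━━━━━━━━━┛  
  ┃                              ┃     ┃       
  ┃                              ┃     ┃       
  ┃                              ┃     ┃       
  ┃                              ┃     ┃       
  ┗━━━━━━━━━━━━━━━━━━━━━━━━━━━━━━┛     ┃       
         ┗━━━━━━━━━━━━━━━━━━━━━━━━━━━━━┛       
                                               
                                               
                                               
                                               
                                               
                                               


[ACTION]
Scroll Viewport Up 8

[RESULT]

                     ┠──────────────────────┨  
                     ┃> [-] repo/           ┃  
                     ┃    [+] static/       ┃  
                     ┃    [+] lib/          ┃  
  ┏━━━━━━━━━━━━━━━━━━━━━━━━━━━━━━┓json      ┃  
  ┃ MusicSequencer               ┃          ┃  
  ┠──────────────────────────────┨          ┃  
  ┃      ▼1234567890123          ┃          ┃  
  ┃  Clap·█·······█····          ┃          ┃  
  ┃  Bass··█·█·····█··█          ┃          ┃  
  ┃ Snare··█·█·██·██·██          ┃          ┃  
  ┃ HiHat····█·███·····          ┃          ┃  
  ┃   Tom█████·██······          ┃          ┃  
  ┃                              ┃━━━━━━━━━━┛  
  ┃                              ┃     ┃       
  ┃                              ┃     ┃       
  ┃                              ┃     ┃       
  ┃                              ┃     ┃       


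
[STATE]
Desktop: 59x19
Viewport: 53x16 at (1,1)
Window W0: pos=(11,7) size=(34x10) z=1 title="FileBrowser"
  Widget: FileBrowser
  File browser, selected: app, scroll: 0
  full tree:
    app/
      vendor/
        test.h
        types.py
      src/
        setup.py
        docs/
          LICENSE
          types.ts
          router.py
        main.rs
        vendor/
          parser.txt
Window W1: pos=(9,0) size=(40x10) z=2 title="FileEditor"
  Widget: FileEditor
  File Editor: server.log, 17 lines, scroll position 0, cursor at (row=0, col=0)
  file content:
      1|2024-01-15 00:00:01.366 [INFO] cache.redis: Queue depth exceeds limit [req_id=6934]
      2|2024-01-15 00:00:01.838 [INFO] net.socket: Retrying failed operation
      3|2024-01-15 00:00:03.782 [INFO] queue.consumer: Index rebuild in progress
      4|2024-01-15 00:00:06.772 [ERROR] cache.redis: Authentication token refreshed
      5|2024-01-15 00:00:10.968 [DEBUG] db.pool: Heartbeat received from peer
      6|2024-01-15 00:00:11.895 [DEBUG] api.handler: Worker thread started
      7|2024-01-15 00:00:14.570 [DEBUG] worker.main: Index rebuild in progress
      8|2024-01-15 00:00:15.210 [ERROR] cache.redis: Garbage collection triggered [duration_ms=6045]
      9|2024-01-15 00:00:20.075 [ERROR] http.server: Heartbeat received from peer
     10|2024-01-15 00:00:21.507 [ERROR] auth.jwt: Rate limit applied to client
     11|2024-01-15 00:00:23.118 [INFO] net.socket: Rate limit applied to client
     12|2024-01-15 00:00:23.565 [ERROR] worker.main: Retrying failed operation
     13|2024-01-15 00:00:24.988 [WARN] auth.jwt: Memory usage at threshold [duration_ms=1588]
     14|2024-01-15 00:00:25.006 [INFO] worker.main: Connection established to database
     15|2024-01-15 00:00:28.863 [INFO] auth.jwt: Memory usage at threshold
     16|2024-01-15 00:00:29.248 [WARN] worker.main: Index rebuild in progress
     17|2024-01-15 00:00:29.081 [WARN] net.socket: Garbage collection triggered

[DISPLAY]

        ┃ FileEditor                           ┃     
        ┠──────────────────────────────────────┨     
        ┃█024-01-15 00:00:01.366 [INFO] cache.▲┃     
        ┃2024-01-15 00:00:01.838 [INFO] net.so█┃     
        ┃2024-01-15 00:00:03.782 [INFO] queue.░┃     
        ┃2024-01-15 00:00:06.772 [ERROR] cache░┃     
        ┃2024-01-15 00:00:10.968 [DEBUG] db.po░┃     
        ┃2024-01-15 00:00:11.895 [DEBUG] api.h▼┃     
        ┗━━━━━━━━━━━━━━━━━━━━━━━━━━━━━━━━━━━━━━┛     
          ┃> [-] app/                      ┃         
          ┃    [+] vendor/                 ┃         
          ┃    [+] src/                    ┃         
          ┃                                ┃         
          ┃                                ┃         
          ┃                                ┃         
          ┗━━━━━━━━━━━━━━━━━━━━━━━━━━━━━━━━┛         


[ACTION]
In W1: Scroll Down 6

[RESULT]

        ┃ FileEditor                           ┃     
        ┠──────────────────────────────────────┨     
        ┃2024-01-15 00:00:14.570 [DEBUG] worke▲┃     
        ┃2024-01-15 00:00:15.210 [ERROR] cache░┃     
        ┃2024-01-15 00:00:20.075 [ERROR] http.░┃     
        ┃2024-01-15 00:00:21.507 [ERROR] auth.█┃     
        ┃2024-01-15 00:00:23.118 [INFO] net.so░┃     
        ┃2024-01-15 00:00:23.565 [ERROR] worke▼┃     
        ┗━━━━━━━━━━━━━━━━━━━━━━━━━━━━━━━━━━━━━━┛     
          ┃> [-] app/                      ┃         
          ┃    [+] vendor/                 ┃         
          ┃    [+] src/                    ┃         
          ┃                                ┃         
          ┃                                ┃         
          ┃                                ┃         
          ┗━━━━━━━━━━━━━━━━━━━━━━━━━━━━━━━━┛         


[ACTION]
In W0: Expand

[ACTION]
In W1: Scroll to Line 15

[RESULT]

        ┃ FileEditor                           ┃     
        ┠──────────────────────────────────────┨     
        ┃2024-01-15 00:00:23.565 [ERROR] worke▲┃     
        ┃2024-01-15 00:00:24.988 [WARN] auth.j░┃     
        ┃2024-01-15 00:00:25.006 [INFO] worker░┃     
        ┃2024-01-15 00:00:28.863 [INFO] auth.j░┃     
        ┃2024-01-15 00:00:29.248 [WARN] worker█┃     
        ┃2024-01-15 00:00:29.081 [WARN] net.so▼┃     
        ┗━━━━━━━━━━━━━━━━━━━━━━━━━━━━━━━━━━━━━━┛     
          ┃> [-] app/                      ┃         
          ┃    [+] vendor/                 ┃         
          ┃    [+] src/                    ┃         
          ┃                                ┃         
          ┃                                ┃         
          ┃                                ┃         
          ┗━━━━━━━━━━━━━━━━━━━━━━━━━━━━━━━━┛         


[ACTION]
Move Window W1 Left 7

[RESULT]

 ┃ FileEditor                           ┃            
 ┠──────────────────────────────────────┨            
 ┃2024-01-15 00:00:23.565 [ERROR] worke▲┃            
 ┃2024-01-15 00:00:24.988 [WARN] auth.j░┃            
 ┃2024-01-15 00:00:25.006 [INFO] worker░┃            
 ┃2024-01-15 00:00:28.863 [INFO] auth.j░┃            
 ┃2024-01-15 00:00:29.248 [WARN] worker█┃━━┓         
 ┃2024-01-15 00:00:29.081 [WARN] net.so▼┃  ┃         
 ┗━━━━━━━━━━━━━━━━━━━━━━━━━━━━━━━━━━━━━━┛──┨         
          ┃> [-] app/                      ┃         
          ┃    [+] vendor/                 ┃         
          ┃    [+] src/                    ┃         
          ┃                                ┃         
          ┃                                ┃         
          ┃                                ┃         
          ┗━━━━━━━━━━━━━━━━━━━━━━━━━━━━━━━━┛         


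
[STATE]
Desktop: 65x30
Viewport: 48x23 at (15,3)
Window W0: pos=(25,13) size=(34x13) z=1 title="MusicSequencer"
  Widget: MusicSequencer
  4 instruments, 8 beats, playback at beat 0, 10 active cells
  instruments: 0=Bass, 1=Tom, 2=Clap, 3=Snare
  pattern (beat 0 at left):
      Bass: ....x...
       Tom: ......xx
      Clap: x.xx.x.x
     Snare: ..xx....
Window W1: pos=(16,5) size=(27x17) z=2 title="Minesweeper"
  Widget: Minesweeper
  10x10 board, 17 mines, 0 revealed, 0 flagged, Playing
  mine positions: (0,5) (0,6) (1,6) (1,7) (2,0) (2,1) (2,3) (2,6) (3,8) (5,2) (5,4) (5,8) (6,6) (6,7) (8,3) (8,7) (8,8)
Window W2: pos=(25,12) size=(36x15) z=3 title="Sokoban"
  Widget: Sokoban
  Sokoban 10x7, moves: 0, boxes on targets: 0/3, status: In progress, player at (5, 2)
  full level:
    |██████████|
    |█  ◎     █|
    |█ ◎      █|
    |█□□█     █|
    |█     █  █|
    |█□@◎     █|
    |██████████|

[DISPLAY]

                                                
                                                
 ┏━━━━━━━━━━━━━━━━━━━━━━━━━┓                    
 ┃ Minesweeper             ┃                    
 ┠─────────────────────────┨                    
 ┃■■■■■■■■■■               ┃                    
 ┃■■■■■■■■■■               ┃                    
 ┃■■■■■■■■■■               ┃                    
 ┃■■■■■■■■■■               ┃                    
 ┃■■■■■■■■┏━━━━━━━━━━━━━━━━━━━━━━━━━━━━━━━━━━┓  
 ┃■■■■■■■■┃ Sokoban                          ┃  
 ┃■■■■■■■■┠──────────────────────────────────┨  
 ┃■■■■■■■■┃██████████                        ┃  
 ┃■■■■■■■■┃█  ◎     █                        ┃  
 ┃■■■■■■■■┃█ ◎      █                        ┃  
 ┃        ┃█□□█     █                        ┃  
 ┃        ┃█     █  █                        ┃  
 ┃        ┃█□@◎     █                        ┃  
 ┗━━━━━━━━┃██████████                        ┃  
          ┃Moves: 0  0/3                     ┃  
          ┃                                  ┃  
          ┃                                  ┃  
          ┃                                  ┃  


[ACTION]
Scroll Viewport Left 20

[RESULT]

                                                
                                                
                ┏━━━━━━━━━━━━━━━━━━━━━━━━━┓     
                ┃ Minesweeper             ┃     
                ┠─────────────────────────┨     
                ┃■■■■■■■■■■               ┃     
                ┃■■■■■■■■■■               ┃     
                ┃■■■■■■■■■■               ┃     
                ┃■■■■■■■■■■               ┃     
                ┃■■■■■■■■┏━━━━━━━━━━━━━━━━━━━━━━
                ┃■■■■■■■■┃ Sokoban              
                ┃■■■■■■■■┠──────────────────────
                ┃■■■■■■■■┃██████████            
                ┃■■■■■■■■┃█  ◎     █            
                ┃■■■■■■■■┃█ ◎      █            
                ┃        ┃█□□█     █            
                ┃        ┃█     █  █            
                ┃        ┃█□@◎     █            
                ┗━━━━━━━━┃██████████            
                         ┃Moves: 0  0/3         
                         ┃                      
                         ┃                      
                         ┃                      


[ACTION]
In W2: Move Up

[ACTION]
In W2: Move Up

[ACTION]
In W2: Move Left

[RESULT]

                                                
                                                
                ┏━━━━━━━━━━━━━━━━━━━━━━━━━┓     
                ┃ Minesweeper             ┃     
                ┠─────────────────────────┨     
                ┃■■■■■■■■■■               ┃     
                ┃■■■■■■■■■■               ┃     
                ┃■■■■■■■■■■               ┃     
                ┃■■■■■■■■■■               ┃     
                ┃■■■■■■■■┏━━━━━━━━━━━━━━━━━━━━━━
                ┃■■■■■■■■┃ Sokoban              
                ┃■■■■■■■■┠──────────────────────
                ┃■■■■■■■■┃██████████            
                ┃■■■■■■■■┃█  ◎     █            
                ┃■■■■■■■■┃█ ■      █            
                ┃        ┃█□@█     █            
                ┃        ┃█     █  █            
                ┃        ┃█□ ◎     █            
                ┗━━━━━━━━┃██████████            
                         ┃Moves: 2  1/3         
                         ┃                      
                         ┃                      
                         ┃                      


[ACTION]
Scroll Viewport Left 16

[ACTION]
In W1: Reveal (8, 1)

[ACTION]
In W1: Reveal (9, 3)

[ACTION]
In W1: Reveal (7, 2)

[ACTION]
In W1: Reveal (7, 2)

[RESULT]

                                                
                                                
                ┏━━━━━━━━━━━━━━━━━━━━━━━━━┓     
                ┃ Minesweeper             ┃     
                ┠─────────────────────────┨     
                ┃■■■■■■■■■■               ┃     
                ┃■■■■■■■■■■               ┃     
                ┃■■■■■■■■■■               ┃     
                ┃22■■■■■■■■               ┃     
                ┃ 1■■■■■■┏━━━━━━━━━━━━━━━━━━━━━━
                ┃ 1■■■■■■┃ Sokoban              
                ┃ 11■■■■■┠──────────────────────
                ┃  1■■■■■┃██████████            
                ┃  1■■■■■┃█  ◎     █            
                ┃  11■■■■┃█ ■      █            
                ┃        ┃█□@█     █            
                ┃        ┃█     █  █            
                ┃        ┃█□ ◎     █            
                ┗━━━━━━━━┃██████████            
                         ┃Moves: 2  1/3         
                         ┃                      
                         ┃                      
                         ┃                      


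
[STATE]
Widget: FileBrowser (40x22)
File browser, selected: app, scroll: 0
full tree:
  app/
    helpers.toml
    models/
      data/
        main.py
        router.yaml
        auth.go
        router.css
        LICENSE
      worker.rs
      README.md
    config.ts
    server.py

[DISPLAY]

> [-] app/                              
    helpers.toml                        
    [+] models/                         
    config.ts                           
    server.py                           
                                        
                                        
                                        
                                        
                                        
                                        
                                        
                                        
                                        
                                        
                                        
                                        
                                        
                                        
                                        
                                        
                                        


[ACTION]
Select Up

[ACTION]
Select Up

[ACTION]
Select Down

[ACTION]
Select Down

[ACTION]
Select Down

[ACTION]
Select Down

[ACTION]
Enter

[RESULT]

  [-] app/                              
    helpers.toml                        
    [+] models/                         
    config.ts                           
  > server.py                           
                                        
                                        
                                        
                                        
                                        
                                        
                                        
                                        
                                        
                                        
                                        
                                        
                                        
                                        
                                        
                                        
                                        


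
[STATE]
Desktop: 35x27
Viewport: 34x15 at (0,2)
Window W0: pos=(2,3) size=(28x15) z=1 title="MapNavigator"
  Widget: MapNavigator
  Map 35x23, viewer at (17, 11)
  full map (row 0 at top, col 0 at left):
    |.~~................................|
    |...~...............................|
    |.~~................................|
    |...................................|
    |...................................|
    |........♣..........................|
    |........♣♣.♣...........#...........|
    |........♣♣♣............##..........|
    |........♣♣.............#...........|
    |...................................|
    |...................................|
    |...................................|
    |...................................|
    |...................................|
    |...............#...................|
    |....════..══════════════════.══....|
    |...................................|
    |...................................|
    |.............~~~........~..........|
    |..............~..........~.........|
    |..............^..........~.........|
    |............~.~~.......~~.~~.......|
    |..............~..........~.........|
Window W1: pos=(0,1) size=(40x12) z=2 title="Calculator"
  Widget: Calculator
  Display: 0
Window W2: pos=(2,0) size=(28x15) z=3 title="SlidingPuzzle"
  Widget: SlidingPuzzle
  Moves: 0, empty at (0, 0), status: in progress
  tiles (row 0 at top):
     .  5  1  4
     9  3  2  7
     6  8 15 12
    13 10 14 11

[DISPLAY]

┃ ┠──────────────────────────┨    
┠─┃┌────┬────┬────┬────┐     ┃────
┃ ┃│    │  5 │  1 │  4 │     ┃    
┃┌┃├────┼────┼────┼────┤     ┃    
┃│┃│  9 │  3 │  2 │  7 │     ┃    
┃├┃├────┼────┼────┼────┤     ┃    
┃│┃│  6 │  8 │ 15 │ 12 │     ┃    
┃├┃├────┼────┼────┼────┤     ┃    
┃│┃│ 13 │ 10 │ 14 │ 11 │     ┃    
┃└┃└────┴────┴────┴────┘     ┃    
┗━┃Moves: 0                  ┃━━━━
  ┃                          ┃    
  ┗━━━━━━━━━━━━━━━━━━━━━━━━━━┛    
  ┃════..══════════════════.═┃    
  ┃..........................┃    


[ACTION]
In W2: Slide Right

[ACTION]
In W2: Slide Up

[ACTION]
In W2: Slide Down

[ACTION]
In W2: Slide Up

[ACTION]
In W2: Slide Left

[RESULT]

┃ ┠──────────────────────────┨    
┠─┃┌────┬────┬────┬────┐     ┃────
┃ ┃│  9 │  5 │  1 │  4 │     ┃    
┃┌┃├────┼────┼────┼────┤     ┃    
┃│┃│  3 │    │  2 │  7 │     ┃    
┃├┃├────┼────┼────┼────┤     ┃    
┃│┃│  6 │  8 │ 15 │ 12 │     ┃    
┃├┃├────┼────┼────┼────┤     ┃    
┃│┃│ 13 │ 10 │ 14 │ 11 │     ┃    
┃└┃└────┴────┴────┴────┘     ┃    
┗━┃Moves: 4                  ┃━━━━
  ┃                          ┃    
  ┗━━━━━━━━━━━━━━━━━━━━━━━━━━┛    
  ┃════..══════════════════.═┃    
  ┃..........................┃    


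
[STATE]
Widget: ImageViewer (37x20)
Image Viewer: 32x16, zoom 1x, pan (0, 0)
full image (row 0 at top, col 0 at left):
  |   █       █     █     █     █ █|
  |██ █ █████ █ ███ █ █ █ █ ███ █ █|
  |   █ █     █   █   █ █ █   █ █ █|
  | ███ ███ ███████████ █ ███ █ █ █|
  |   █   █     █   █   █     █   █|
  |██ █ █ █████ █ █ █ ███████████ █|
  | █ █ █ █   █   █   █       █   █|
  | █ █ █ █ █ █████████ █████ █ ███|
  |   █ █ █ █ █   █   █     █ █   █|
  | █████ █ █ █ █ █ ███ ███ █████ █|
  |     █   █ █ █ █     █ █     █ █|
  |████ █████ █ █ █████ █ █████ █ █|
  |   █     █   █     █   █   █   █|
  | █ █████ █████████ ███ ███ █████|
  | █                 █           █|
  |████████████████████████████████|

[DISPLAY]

   █       █     █     █     █ █     
██ █ █████ █ ███ █ █ █ █ ███ █ █     
   █ █     █   █   █ █ █   █ █ █     
 ███ ███ ███████████ █ ███ █ █ █     
   █   █     █   █   █     █   █     
██ █ █ █████ █ █ █ ███████████ █     
 █ █ █ █   █   █   █       █   █     
 █ █ █ █ █ █████████ █████ █ ███     
   █ █ █ █ █   █   █     █ █   █     
 █████ █ █ █ █ █ ███ ███ █████ █     
     █   █ █ █ █     █ █     █ █     
████ █████ █ █ █████ █ █████ █ █     
   █     █   █     █   █   █   █     
 █ █████ █████████ ███ ███ █████     
 █                 █           █     
████████████████████████████████     
                                     
                                     
                                     
                                     


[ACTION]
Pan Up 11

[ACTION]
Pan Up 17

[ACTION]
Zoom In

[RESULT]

      ██              ██          ██ 
      ██              ██          ██ 
████  ██  ██████████  ██  ██████  ██ 
████  ██  ██████████  ██  ██████  ██ 
      ██  ██          ██      ██     
      ██  ██          ██      ██     
  ██████  ██████  ███████████████████
  ██████  ██████  ███████████████████
      ██      ██          ██      ██ 
      ██      ██          ██      ██ 
████  ██  ██  ██████████  ██  ██  ██ 
████  ██  ██  ██████████  ██  ██  ██ 
  ██  ██  ██  ██      ██      ██     
  ██  ██  ██  ██      ██      ██     
  ██  ██  ██  ██  ██  ███████████████
  ██  ██  ██  ██  ██  ███████████████
      ██  ██  ██  ██  ██      ██     
      ██  ██  ██  ██  ██      ██     
  ██████████  ██  ██  ██  ██  ██  ███
  ██████████  ██  ██  ██  ██  ██  ███


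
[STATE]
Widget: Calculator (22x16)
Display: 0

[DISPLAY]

                     0
┌───┬───┬───┬───┐     
│ 7 │ 8 │ 9 │ ÷ │     
├───┼───┼───┼───┤     
│ 4 │ 5 │ 6 │ × │     
├───┼───┼───┼───┤     
│ 1 │ 2 │ 3 │ - │     
├───┼───┼───┼───┤     
│ 0 │ . │ = │ + │     
├───┼───┼───┼───┤     
│ C │ MC│ MR│ M+│     
└───┴───┴───┴───┘     
                      
                      
                      
                      


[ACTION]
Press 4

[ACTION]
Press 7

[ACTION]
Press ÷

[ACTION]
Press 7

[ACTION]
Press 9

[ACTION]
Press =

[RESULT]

          0.5949367089
┌───┬───┬───┬───┐     
│ 7 │ 8 │ 9 │ ÷ │     
├───┼───┼───┼───┤     
│ 4 │ 5 │ 6 │ × │     
├───┼───┼───┼───┤     
│ 1 │ 2 │ 3 │ - │     
├───┼───┼───┼───┤     
│ 0 │ . │ = │ + │     
├───┼───┼───┼───┤     
│ C │ MC│ MR│ M+│     
└───┴───┴───┴───┘     
                      
                      
                      
                      


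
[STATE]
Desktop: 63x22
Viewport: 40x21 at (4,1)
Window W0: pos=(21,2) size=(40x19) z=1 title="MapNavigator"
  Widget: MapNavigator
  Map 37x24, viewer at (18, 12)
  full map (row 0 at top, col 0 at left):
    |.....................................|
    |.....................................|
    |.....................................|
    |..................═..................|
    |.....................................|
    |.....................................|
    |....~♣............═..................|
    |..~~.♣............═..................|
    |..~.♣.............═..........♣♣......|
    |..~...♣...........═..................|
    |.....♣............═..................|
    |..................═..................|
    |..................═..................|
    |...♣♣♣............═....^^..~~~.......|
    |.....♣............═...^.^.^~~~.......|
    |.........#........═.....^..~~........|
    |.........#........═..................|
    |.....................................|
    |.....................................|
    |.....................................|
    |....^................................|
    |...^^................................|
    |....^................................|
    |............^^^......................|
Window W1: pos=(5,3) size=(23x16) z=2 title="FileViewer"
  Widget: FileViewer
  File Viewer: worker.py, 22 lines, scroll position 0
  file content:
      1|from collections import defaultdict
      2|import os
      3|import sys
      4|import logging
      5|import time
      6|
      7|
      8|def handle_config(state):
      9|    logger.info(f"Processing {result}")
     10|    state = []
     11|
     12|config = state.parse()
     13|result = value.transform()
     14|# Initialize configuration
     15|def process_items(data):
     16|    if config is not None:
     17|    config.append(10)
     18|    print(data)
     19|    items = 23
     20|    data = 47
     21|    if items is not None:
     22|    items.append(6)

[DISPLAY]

                                        
                 ┏━━━━━━━━━━━━━━━━━━━━━━
 ┏━━━━━━━━━━━━━━━━━━━━━┓vigator         
 ┃ FileViewer          ┃────────────────
 ┠─────────────────────┨................
 ┃from collections imp▲┃♣............═..
 ┃import os           █┃♣............═..
 ┃import sys          ░┃.............═..
 ┃import logging      ░┃.♣...........═..
 ┃import time         ░┃♣............═..
 ┃                    ░┃.............═..
 ┃                    ░┃.............@..
 ┃def handle_config(st░┃♣............═..
 ┃    logger.info(f"Pr░┃♣............═..
 ┃    state = []      ░┃....#........═..
 ┃                    ░┃....#........═..
 ┃config = state.parse▼┃................
 ┗━━━━━━━━━━━━━━━━━━━━━┛................
                 ┃ .....................
                 ┗━━━━━━━━━━━━━━━━━━━━━━
                                        


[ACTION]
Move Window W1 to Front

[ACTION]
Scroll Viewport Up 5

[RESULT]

                                        
                                        
                 ┏━━━━━━━━━━━━━━━━━━━━━━
 ┏━━━━━━━━━━━━━━━━━━━━━┓vigator         
 ┃ FileViewer          ┃────────────────
 ┠─────────────────────┨................
 ┃from collections imp▲┃♣............═..
 ┃import os           █┃♣............═..
 ┃import sys          ░┃.............═..
 ┃import logging      ░┃.♣...........═..
 ┃import time         ░┃♣............═..
 ┃                    ░┃.............═..
 ┃                    ░┃.............@..
 ┃def handle_config(st░┃♣............═..
 ┃    logger.info(f"Pr░┃♣............═..
 ┃    state = []      ░┃....#........═..
 ┃                    ░┃....#........═..
 ┃config = state.parse▼┃................
 ┗━━━━━━━━━━━━━━━━━━━━━┛................
                 ┃ .....................
                 ┗━━━━━━━━━━━━━━━━━━━━━━


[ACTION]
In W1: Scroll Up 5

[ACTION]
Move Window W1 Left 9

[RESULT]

                                        
                                        
                 ┏━━━━━━━━━━━━━━━━━━━━━━
━━━━━━━━━━━━━━━━━━┓MapNavigator         
leViewer          ┃─────────────────────
──────────────────┨.....................
m collections imp▲┃....~♣............═..
ort os           █┃..~~.♣............═..
ort sys          ░┃..~.♣.............═..
ort logging      ░┃..~...♣...........═..
ort time         ░┃.....♣............═..
                 ░┃..................═..
                 ░┃..................@..
 handle_config(st░┃...♣♣♣............═..
 logger.info(f"Pr░┃.....♣............═..
 state = []      ░┃.........#........═..
                 ░┃.........#........═..
fig = state.parse▼┃.....................
━━━━━━━━━━━━━━━━━━┛.....................
                 ┃ .....................
                 ┗━━━━━━━━━━━━━━━━━━━━━━


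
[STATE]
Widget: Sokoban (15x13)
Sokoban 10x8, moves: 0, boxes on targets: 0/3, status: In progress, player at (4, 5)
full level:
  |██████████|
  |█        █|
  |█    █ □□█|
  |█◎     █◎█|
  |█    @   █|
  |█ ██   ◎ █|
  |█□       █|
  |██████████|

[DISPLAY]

██████████     
█        █     
█    █ □□█     
█◎     █◎█     
█    @   █     
█ ██   ◎ █     
█□       █     
██████████     
Moves: 0  0/3  
               
               
               
               


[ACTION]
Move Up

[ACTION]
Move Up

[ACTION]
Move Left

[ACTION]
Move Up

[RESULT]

██████████     
█        █     
█   @█ □□█     
█◎     █◎█     
█        █     
█ ██   ◎ █     
█□       █     
██████████     
Moves: 3  0/3  
               
               
               
               


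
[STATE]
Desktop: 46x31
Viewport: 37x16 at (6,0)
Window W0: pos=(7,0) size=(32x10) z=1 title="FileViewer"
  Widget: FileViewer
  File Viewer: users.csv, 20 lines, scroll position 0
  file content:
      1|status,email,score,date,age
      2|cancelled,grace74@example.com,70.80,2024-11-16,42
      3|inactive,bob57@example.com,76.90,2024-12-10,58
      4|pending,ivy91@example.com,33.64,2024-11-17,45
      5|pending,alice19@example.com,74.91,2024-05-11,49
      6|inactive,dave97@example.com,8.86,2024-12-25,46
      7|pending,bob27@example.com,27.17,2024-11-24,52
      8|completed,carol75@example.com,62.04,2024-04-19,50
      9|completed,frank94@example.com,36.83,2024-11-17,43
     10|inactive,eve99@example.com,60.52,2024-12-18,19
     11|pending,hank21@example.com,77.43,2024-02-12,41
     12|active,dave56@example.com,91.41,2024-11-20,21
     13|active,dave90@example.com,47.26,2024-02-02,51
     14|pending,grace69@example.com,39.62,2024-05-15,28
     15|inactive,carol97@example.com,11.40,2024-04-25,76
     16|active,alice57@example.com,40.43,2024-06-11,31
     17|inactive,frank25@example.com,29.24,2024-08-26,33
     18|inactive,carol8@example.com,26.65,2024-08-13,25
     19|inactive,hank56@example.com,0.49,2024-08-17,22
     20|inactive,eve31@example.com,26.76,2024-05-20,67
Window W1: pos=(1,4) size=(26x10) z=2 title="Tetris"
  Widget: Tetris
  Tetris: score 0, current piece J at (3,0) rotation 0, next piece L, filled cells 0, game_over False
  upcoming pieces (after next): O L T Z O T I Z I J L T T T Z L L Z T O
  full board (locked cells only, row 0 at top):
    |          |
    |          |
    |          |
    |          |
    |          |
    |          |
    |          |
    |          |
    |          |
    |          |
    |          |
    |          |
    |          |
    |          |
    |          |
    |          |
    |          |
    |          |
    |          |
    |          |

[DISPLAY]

 ┏━━━━━━━━━━━━━━━━━━━━━━━━━━━━━━┓    
 ┃ FileViewer                   ┃    
 ┠──────────────────────────────┨    
 ┃status,email,score,date,age  ▲┃    
━━━━━━━━━━━━━━━━━━━━┓xample.com█┃    
ris                 ┃ple.com,76░┃    
────────────────────┨le.com,33.░┃    
      │Next:        ┃mple.com,7░┃    
      │  ▒          ┃mple.com,8▼┃    
      │▒▒▒          ┃━━━━━━━━━━━┛    
      │             ┃                
      │             ┃                
      │             ┃                
━━━━━━━━━━━━━━━━━━━━┛                
                                     
                                     


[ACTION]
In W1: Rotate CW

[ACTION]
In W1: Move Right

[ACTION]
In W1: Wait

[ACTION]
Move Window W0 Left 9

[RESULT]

━━━━━━━━━━━━━━━━━━━━━━━━━┓           
Viewer                   ┃           
─────────────────────────┨           
s,email,score,date,age  ▲┃           
━━━━━━━━━━━━━━━━━━━━┓com█┃           
ris                 ┃,76░┃           
────────────────────┨33.░┃           
      │Next:        ┃m,7░┃           
      │  ▒          ┃m,8▼┃           
      │▒▒▒          ┃━━━━┛           
      │             ┃                
      │             ┃                
      │             ┃                
━━━━━━━━━━━━━━━━━━━━┛                
                                     
                                     
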